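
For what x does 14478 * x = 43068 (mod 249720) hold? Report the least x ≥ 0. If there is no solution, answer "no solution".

26686

First find gcd(14478, 249720):
249720 = 17·14478 + 3594
14478 = 4·3594 + 102
3594 = 35·102 + 24
102 = 4·24 + 6
24 = 4·6 + 0
gcd = 6 and 6 | 43068, so solutions exist. Divide through by 6: 2413x ≡ 7178 (mod 41620).
Now find 2413⁻¹ mod 41620:
41620 = 17*2413 + 599
2413 = 4*599 + 17
599 = 35*17 + 4
17 = 4*4 + 1
4 = 4*1 + 0
Back-substitute:
1 = 17 − 4·4
1 = −4·599 + 141·17
1 = 141·2413 − 568·599
1 = −568·41620 + 9797·2413
So 2413⁻¹ ≡ 9797 (mod 41620).
Then x ≡ 9797·7178 ≡ 26686 (mod 41620); the smallest non-negative solution is x = 26686.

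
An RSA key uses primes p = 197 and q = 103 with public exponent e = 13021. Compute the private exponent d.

φ(n) = (p−1)(q−1) = 196·102 = 19992.
Need d with 13021·d ≡ 1 (mod 19992). Apply the extended Euclidean algorithm:
19992 = 1*13021 + 6971
13021 = 1*6971 + 6050
6971 = 1*6050 + 921
6050 = 6*921 + 524
921 = 1*524 + 397
524 = 1*397 + 127
397 = 3*127 + 16
127 = 7*16 + 15
16 = 1*15 + 1
15 = 15*1 + 0
Back-substitute:
1 = 16 − 15
1 = −127 + 8·16
1 = 8·397 − 25·127
1 = −25·524 + 33·397
1 = 33·921 − 58·524
1 = −58·6050 + 381·921
1 = 381·6971 − 439·6050
1 = −439·13021 + 820·6971
1 = 820·19992 − 1259·13021
So 13021·(-1259) ≡ 1 (mod 19992), hence d ≡ -1259 ≡ 18733 (mod 19992).

18733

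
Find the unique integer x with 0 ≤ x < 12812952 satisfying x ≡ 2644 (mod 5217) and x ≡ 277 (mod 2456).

6977773

Write x = 2644 + 5217·k. Then 5217·k ≡ 277 − 2644 ≡ 89 (mod 2456).
Need 5217⁻¹ mod 2456. Extended Euclid on (2456, 305):
2456 = 8·305 + 16
305 = 19·16 + 1
16 = 16·1 + 0
Back-substitute:
1 = 305 − 19·16
1 = −19·2456 + 153·305
5217⁻¹ ≡ 153 (mod 2456), so k ≡ 153·89 ≡ 1337 (mod 2456).
x = 2644 + 5217·1337 = 6977773.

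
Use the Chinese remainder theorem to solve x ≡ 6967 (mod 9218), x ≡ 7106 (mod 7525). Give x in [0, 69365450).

17502731

Write x = 6967 + 9218·k. Then 9218·k ≡ 7106 − 6967 ≡ 139 (mod 7525).
Need 9218⁻¹ mod 7525. Extended Euclid on (7525, 1693):
7525 = 4×1693 + 753
1693 = 2×753 + 187
753 = 4×187 + 5
187 = 37×5 + 2
5 = 2×2 + 1
2 = 2×1 + 0
Back-substitute:
1 = 5 − 2·2
1 = −2·187 + 75·5
1 = 75·753 − 302·187
1 = −302·1693 + 679·753
1 = 679·7525 − 3018·1693
9218⁻¹ ≡ 4507 (mod 7525), so k ≡ 4507·139 ≡ 1898 (mod 7525).
x = 6967 + 9218·1898 = 17502731.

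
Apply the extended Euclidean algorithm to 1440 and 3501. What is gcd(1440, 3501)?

Repeated division:
3501 = 2*1440 + 621
1440 = 2*621 + 198
621 = 3*198 + 27
198 = 7*27 + 9
27 = 3*9 + 0
gcd(1440, 3501) = 9.
Express as a combination:
9 = 198 − 7·27
9 = −7·621 + 22·198
9 = 22·1440 − 51·621
9 = −51·3501 + 124·1440
So 9 = (-51)·3501 + (124)·1440.

9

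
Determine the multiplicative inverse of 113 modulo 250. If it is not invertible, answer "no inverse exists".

177

Extended Euclidean algorithm:
250 = 2*113 + 24
113 = 4*24 + 17
24 = 1*17 + 7
17 = 2*7 + 3
7 = 2*3 + 1
3 = 3*1 + 0
Since gcd(113, 250) = 1, back-substitute to write 1 as a combination:
1 = 7 − 2·3
1 = −2·17 + 5·7
1 = 5·24 − 7·17
1 = −7·113 + 33·24
1 = 33·250 − 73·113
Hence 113⁻¹ ≡ -73 ≡ 177 (mod 250).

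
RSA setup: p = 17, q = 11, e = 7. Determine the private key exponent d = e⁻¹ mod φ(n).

23

φ(n) = (p−1)(q−1) = 16·10 = 160.
Need d with 7·d ≡ 1 (mod 160). Apply the extended Euclidean algorithm:
160 = 22*7 + 6
7 = 1*6 + 1
6 = 6*1 + 0
Back-substitute:
1 = 7 − 6
1 = −160 + 23·7
So 7·23 ≡ 1 (mod 160), hence d = 23.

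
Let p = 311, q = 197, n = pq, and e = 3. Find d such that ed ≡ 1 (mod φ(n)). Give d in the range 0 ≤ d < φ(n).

φ(n) = (p−1)(q−1) = 310·196 = 60760.
Need d with 3·d ≡ 1 (mod 60760). Apply the extended Euclidean algorithm:
60760 = 20253×3 + 1
3 = 3×1 + 0
Back-substitute:
1 = 60760 − 20253·3
So 3·(-20253) ≡ 1 (mod 60760), hence d ≡ -20253 ≡ 40507 (mod 60760).

40507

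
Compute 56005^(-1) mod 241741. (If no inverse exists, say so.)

Extended Euclidean algorithm:
241741 = 4*56005 + 17721
56005 = 3*17721 + 2842
17721 = 6*2842 + 669
2842 = 4*669 + 166
669 = 4*166 + 5
166 = 33*5 + 1
5 = 5*1 + 0
The gcd is 1. Working backward:
1 = 166 − 33·5
1 = −33·669 + 133·166
1 = 133·2842 − 565·669
1 = −565·17721 + 3523·2842
1 = 3523·56005 − 11134·17721
1 = −11134·241741 + 48059·56005
So 56005·48059 ≡ 1 (mod 241741).

48059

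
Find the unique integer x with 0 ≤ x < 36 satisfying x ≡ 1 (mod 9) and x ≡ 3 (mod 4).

Write x = 1 + 9·k. Then 9·k ≡ 3 − 1 ≡ 2 (mod 4).
Need 9⁻¹ mod 4. Extended Euclid on (4, 1):
4 = 4*1 + 0
9⁻¹ ≡ 1 (mod 4), so k ≡ 1·2 ≡ 2 (mod 4).
x = 1 + 9·2 = 19.

19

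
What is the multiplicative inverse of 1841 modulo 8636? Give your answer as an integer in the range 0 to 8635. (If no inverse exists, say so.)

Apply the Euclidean algorithm to 8636 and 1841:
8636 = 4*1841 + 1272
1841 = 1*1272 + 569
1272 = 2*569 + 134
569 = 4*134 + 33
134 = 4*33 + 2
33 = 16*2 + 1
2 = 2*1 + 0
The gcd is 1. Working backward:
1 = 33 − 16·2
1 = −16·134 + 65·33
1 = 65·569 − 276·134
1 = −276·1272 + 617·569
1 = 617·1841 − 893·1272
1 = −893·8636 + 4189·1841
So 1841·4189 ≡ 1 (mod 8636).

4189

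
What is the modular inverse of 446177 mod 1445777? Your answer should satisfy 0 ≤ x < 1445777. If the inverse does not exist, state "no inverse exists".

gcd(1445777, 446177) by repeated division:
1445777 = 3*446177 + 107246
446177 = 4*107246 + 17193
107246 = 6*17193 + 4088
17193 = 4*4088 + 841
4088 = 4*841 + 724
841 = 1*724 + 117
724 = 6*117 + 22
117 = 5*22 + 7
22 = 3*7 + 1
7 = 7*1 + 0
gcd = 1, so the inverse exists. Back-substitute:
1 = 22 − 3·7
1 = −3·117 + 16·22
1 = 16·724 − 99·117
1 = −99·841 + 115·724
1 = 115·4088 − 559·841
1 = −559·17193 + 2351·4088
1 = 2351·107246 − 14665·17193
1 = −14665·446177 + 61011·107246
1 = 61011·1445777 − 197698·446177
So 446177·(-197698) ≡ 1 (mod 1445777), and -197698 ≡ 1248079 (mod 1445777).

1248079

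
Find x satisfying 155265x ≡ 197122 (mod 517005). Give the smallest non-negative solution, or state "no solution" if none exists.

no solution

gcd(155265, 517005):
517005 = 3×155265 + 51210
155265 = 3×51210 + 1635
51210 = 31×1635 + 525
1635 = 3×525 + 60
525 = 8×60 + 45
60 = 1×45 + 15
45 = 3×15 + 0
gcd = 15, but 15 ∤ 197122, so the congruence has no solution.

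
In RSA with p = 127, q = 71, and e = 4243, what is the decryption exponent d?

φ(n) = (p−1)(q−1) = 126·70 = 8820.
Need d with 4243·d ≡ 1 (mod 8820). Apply the extended Euclidean algorithm:
8820 = 2×4243 + 334
4243 = 12×334 + 235
334 = 1×235 + 99
235 = 2×99 + 37
99 = 2×37 + 25
37 = 1×25 + 12
25 = 2×12 + 1
12 = 12×1 + 0
Back-substitute:
1 = 25 − 2·12
1 = −2·37 + 3·25
1 = 3·99 − 8·37
1 = −8·235 + 19·99
1 = 19·334 − 27·235
1 = −27·4243 + 343·334
1 = 343·8820 − 713·4243
So 4243·(-713) ≡ 1 (mod 8820), hence d ≡ -713 ≡ 8107 (mod 8820).

8107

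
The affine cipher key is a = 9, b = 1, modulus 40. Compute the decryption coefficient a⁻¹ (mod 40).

Extended Euclidean algorithm:
40 = 4·9 + 4
9 = 2·4 + 1
4 = 4·1 + 0
Since gcd(9, 40) = 1, back-substitute to write 1 as a combination:
1 = 9 − 2·4
1 = −2·40 + 9·9
So 9·9 ≡ 1 (mod 40).

9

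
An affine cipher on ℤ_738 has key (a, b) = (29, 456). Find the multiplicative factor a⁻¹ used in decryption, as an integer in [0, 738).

509

Run Euclid on (738, 29):
738 = 25·29 + 13
29 = 2·13 + 3
13 = 4·3 + 1
3 = 3·1 + 0
The gcd is 1. Working backward:
1 = 13 − 4·3
1 = −4·29 + 9·13
1 = 9·738 − 229·29
Thus 29·(-229) ≡ 1 (mod 738); reducing, -229 mod 738 = 509.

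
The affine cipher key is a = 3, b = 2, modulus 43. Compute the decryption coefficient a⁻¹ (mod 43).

Extended Euclidean algorithm:
43 = 14·3 + 1
3 = 3·1 + 0
The gcd is 1. Working backward:
1 = 43 − 14·3
So 3·(-14) ≡ 1 (mod 43), and -14 ≡ 29 (mod 43).

29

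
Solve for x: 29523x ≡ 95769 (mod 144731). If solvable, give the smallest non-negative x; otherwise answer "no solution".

62846

First find gcd(29523, 144731):
144731 = 4×29523 + 26639
29523 = 1×26639 + 2884
26639 = 9×2884 + 683
2884 = 4×683 + 152
683 = 4×152 + 75
152 = 2×75 + 2
75 = 37×2 + 1
2 = 2×1 + 0
gcd = 1, so a unique solution mod 144731 exists.
Back-substitute for the Bézout coefficients:
1 = 75 − 37·2
1 = −37·152 + 75·75
1 = 75·683 − 337·152
1 = −337·2884 + 1423·683
1 = 1423·26639 − 13144·2884
1 = −13144·29523 + 14567·26639
1 = 14567·144731 − 71412·29523
So 29523·(-71412) ≡ 1 (mod 144731), giving 29523⁻¹ ≡ 73319.
x ≡ 29523⁻¹·95769 ≡ 73319·95769 ≡ 62846 (mod 144731).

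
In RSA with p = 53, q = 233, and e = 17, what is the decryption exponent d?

φ(n) = (p−1)(q−1) = 52·232 = 12064.
Need d with 17·d ≡ 1 (mod 12064). Apply the extended Euclidean algorithm:
12064 = 709*17 + 11
17 = 1*11 + 6
11 = 1*6 + 5
6 = 1*5 + 1
5 = 5*1 + 0
Back-substitute:
1 = 6 − 5
1 = −11 + 2·6
1 = 2·17 − 3·11
1 = −3·12064 + 2129·17
So 17·2129 ≡ 1 (mod 12064), hence d = 2129.

2129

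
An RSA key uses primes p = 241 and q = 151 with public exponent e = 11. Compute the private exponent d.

13091

φ(n) = (p−1)(q−1) = 240·150 = 36000.
Need d with 11·d ≡ 1 (mod 36000). Apply the extended Euclidean algorithm:
36000 = 3272·11 + 8
11 = 1·8 + 3
8 = 2·3 + 2
3 = 1·2 + 1
2 = 2·1 + 0
Back-substitute:
1 = 3 − 2
1 = −8 + 3·3
1 = 3·11 − 4·8
1 = −4·36000 + 13091·11
So 11·13091 ≡ 1 (mod 36000), hence d = 13091.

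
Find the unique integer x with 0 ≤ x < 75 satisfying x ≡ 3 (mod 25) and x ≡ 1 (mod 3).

Write x = 3 + 25·k. Then 25·k ≡ 1 − 3 ≡ 1 (mod 3).
Need 25⁻¹ mod 3. Extended Euclid on (3, 1):
3 = 3*1 + 0
25⁻¹ ≡ 1 (mod 3), so k ≡ 1·1 ≡ 1 (mod 3).
x = 3 + 25·1 = 28.

28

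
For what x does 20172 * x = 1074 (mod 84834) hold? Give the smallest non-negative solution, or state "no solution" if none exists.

First find gcd(20172, 84834):
84834 = 4·20172 + 4146
20172 = 4·4146 + 3588
4146 = 1·3588 + 558
3588 = 6·558 + 240
558 = 2·240 + 78
240 = 3·78 + 6
78 = 13·6 + 0
gcd = 6 and 6 | 1074, so solutions exist. Divide through by 6: 3362x ≡ 179 (mod 14139).
Now find 3362⁻¹ mod 14139:
14139 = 4×3362 + 691
3362 = 4×691 + 598
691 = 1×598 + 93
598 = 6×93 + 40
93 = 2×40 + 13
40 = 3×13 + 1
13 = 13×1 + 0
Back-substitute:
1 = 40 − 3·13
1 = −3·93 + 7·40
1 = 7·598 − 45·93
1 = −45·691 + 52·598
1 = 52·3362 − 253·691
1 = −253·14139 + 1064·3362
So 3362⁻¹ ≡ 1064 (mod 14139).
Then x ≡ 1064·179 ≡ 6649 (mod 14139); the smallest non-negative solution is x = 6649.

6649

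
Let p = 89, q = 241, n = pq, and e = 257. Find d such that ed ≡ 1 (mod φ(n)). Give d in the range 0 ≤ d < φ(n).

13313

φ(n) = (p−1)(q−1) = 88·240 = 21120.
Need d with 257·d ≡ 1 (mod 21120). Apply the extended Euclidean algorithm:
21120 = 82*257 + 46
257 = 5*46 + 27
46 = 1*27 + 19
27 = 1*19 + 8
19 = 2*8 + 3
8 = 2*3 + 2
3 = 1*2 + 1
2 = 2*1 + 0
Back-substitute:
1 = 3 − 2
1 = −8 + 3·3
1 = 3·19 − 7·8
1 = −7·27 + 10·19
1 = 10·46 − 17·27
1 = −17·257 + 95·46
1 = 95·21120 − 7807·257
So 257·(-7807) ≡ 1 (mod 21120), hence d ≡ -7807 ≡ 13313 (mod 21120).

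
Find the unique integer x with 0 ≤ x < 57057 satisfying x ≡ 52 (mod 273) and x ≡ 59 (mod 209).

36634

Write x = 52 + 273·k. Then 273·k ≡ 59 − 52 ≡ 7 (mod 209).
Need 273⁻¹ mod 209. Extended Euclid on (209, 64):
209 = 3*64 + 17
64 = 3*17 + 13
17 = 1*13 + 4
13 = 3*4 + 1
4 = 4*1 + 0
Back-substitute:
1 = 13 − 3·4
1 = −3·17 + 4·13
1 = 4·64 − 15·17
1 = −15·209 + 49·64
273⁻¹ ≡ 49 (mod 209), so k ≡ 49·7 ≡ 134 (mod 209).
x = 52 + 273·134 = 36634.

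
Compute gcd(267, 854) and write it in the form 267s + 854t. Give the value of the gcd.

1

Euclidean algorithm:
854 = 3×267 + 53
267 = 5×53 + 2
53 = 26×2 + 1
2 = 2×1 + 0
gcd(267, 854) = 1.
Express as a combination:
1 = 53 − 26·2
1 = −26·267 + 131·53
1 = 131·854 − 419·267
So 1 = (131)·854 + (-419)·267.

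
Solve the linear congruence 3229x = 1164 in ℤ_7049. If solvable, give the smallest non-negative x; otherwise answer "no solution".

First find gcd(3229, 7049):
7049 = 2*3229 + 591
3229 = 5*591 + 274
591 = 2*274 + 43
274 = 6*43 + 16
43 = 2*16 + 11
16 = 1*11 + 5
11 = 2*5 + 1
5 = 5*1 + 0
gcd = 1, so a unique solution mod 7049 exists.
Back-substitute for the Bézout coefficients:
1 = 11 − 2·5
1 = −2·16 + 3·11
1 = 3·43 − 8·16
1 = −8·274 + 51·43
1 = 51·591 − 110·274
1 = −110·3229 + 601·591
1 = 601·7049 − 1312·3229
So 3229·(-1312) ≡ 1 (mod 7049), giving 3229⁻¹ ≡ 5737.
x ≡ 3229⁻¹·1164 ≡ 5737·1164 ≡ 2465 (mod 7049).

2465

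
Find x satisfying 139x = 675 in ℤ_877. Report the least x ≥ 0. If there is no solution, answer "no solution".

844

First find gcd(139, 877):
877 = 6·139 + 43
139 = 3·43 + 10
43 = 4·10 + 3
10 = 3·3 + 1
3 = 3·1 + 0
gcd = 1, so a unique solution mod 877 exists.
Back-substitute for the Bézout coefficients:
1 = 10 − 3·3
1 = −3·43 + 13·10
1 = 13·139 − 42·43
1 = −42·877 + 265·139
So 139·(265) ≡ 1 (mod 877), giving 139⁻¹ ≡ 265.
x ≡ 139⁻¹·675 ≡ 265·675 ≡ 844 (mod 877).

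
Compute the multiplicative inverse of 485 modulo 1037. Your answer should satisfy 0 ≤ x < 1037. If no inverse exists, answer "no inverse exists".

325

Apply the Euclidean algorithm to 1037 and 485:
1037 = 2*485 + 67
485 = 7*67 + 16
67 = 4*16 + 3
16 = 5*3 + 1
3 = 3*1 + 0
The gcd is 1. Working backward:
1 = 16 − 5·3
1 = −5·67 + 21·16
1 = 21·485 − 152·67
1 = −152·1037 + 325·485
So 485·325 ≡ 1 (mod 1037).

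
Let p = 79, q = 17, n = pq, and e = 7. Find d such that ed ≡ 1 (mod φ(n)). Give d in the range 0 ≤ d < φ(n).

φ(n) = (p−1)(q−1) = 78·16 = 1248.
Need d with 7·d ≡ 1 (mod 1248). Apply the extended Euclidean algorithm:
1248 = 178*7 + 2
7 = 3*2 + 1
2 = 2*1 + 0
Back-substitute:
1 = 7 − 3·2
1 = −3·1248 + 535·7
So 7·535 ≡ 1 (mod 1248), hence d = 535.

535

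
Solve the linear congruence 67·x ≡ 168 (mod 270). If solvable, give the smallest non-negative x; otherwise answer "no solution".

204

First find gcd(67, 270):
270 = 4×67 + 2
67 = 33×2 + 1
2 = 2×1 + 0
gcd = 1, so a unique solution mod 270 exists.
Back-substitute for the Bézout coefficients:
1 = 67 − 33·2
1 = −33·270 + 133·67
So 67·(133) ≡ 1 (mod 270), giving 67⁻¹ ≡ 133.
x ≡ 67⁻¹·168 ≡ 133·168 ≡ 204 (mod 270).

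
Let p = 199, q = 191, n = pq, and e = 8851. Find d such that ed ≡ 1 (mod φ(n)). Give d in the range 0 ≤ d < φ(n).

31831

φ(n) = (p−1)(q−1) = 198·190 = 37620.
Need d with 8851·d ≡ 1 (mod 37620). Apply the extended Euclidean algorithm:
37620 = 4·8851 + 2216
8851 = 3·2216 + 2203
2216 = 1·2203 + 13
2203 = 169·13 + 6
13 = 2·6 + 1
6 = 6·1 + 0
Back-substitute:
1 = 13 − 2·6
1 = −2·2203 + 339·13
1 = 339·2216 − 341·2203
1 = −341·8851 + 1362·2216
1 = 1362·37620 − 5789·8851
So 8851·(-5789) ≡ 1 (mod 37620), hence d ≡ -5789 ≡ 31831 (mod 37620).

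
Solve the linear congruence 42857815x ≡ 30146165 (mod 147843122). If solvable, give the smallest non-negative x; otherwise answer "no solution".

First find gcd(42857815, 147843122):
147843122 = 3·42857815 + 19269677
42857815 = 2·19269677 + 4318461
19269677 = 4·4318461 + 1995833
4318461 = 2·1995833 + 326795
1995833 = 6·326795 + 35063
326795 = 9·35063 + 11228
35063 = 3·11228 + 1379
11228 = 8·1379 + 196
1379 = 7·196 + 7
196 = 28·7 + 0
gcd = 7 and 7 | 30146165, so solutions exist. Divide through by 7: 6122545x ≡ 4306595 (mod 21120446).
Now find 6122545⁻¹ mod 21120446:
21120446 = 3*6122545 + 2752811
6122545 = 2*2752811 + 616923
2752811 = 4*616923 + 285119
616923 = 2*285119 + 46685
285119 = 6*46685 + 5009
46685 = 9*5009 + 1604
5009 = 3*1604 + 197
1604 = 8*197 + 28
197 = 7*28 + 1
28 = 28*1 + 0
Back-substitute:
1 = 197 − 7·28
1 = −7·1604 + 57·197
1 = 57·5009 − 178·1604
1 = −178·46685 + 1659·5009
1 = 1659·285119 − 10132·46685
1 = −10132·616923 + 21923·285119
1 = 21923·2752811 − 97824·616923
1 = −97824·6122545 + 217571·2752811
1 = 217571·21120446 − 750537·6122545
So 6122545·(-750537) ≡ 1 (mod 21120446), i.e. 6122545⁻¹ ≡ 20369909.
Then x ≡ 20369909·4306595 ≡ 14164325 (mod 21120446); the smallest non-negative solution is x = 14164325.

14164325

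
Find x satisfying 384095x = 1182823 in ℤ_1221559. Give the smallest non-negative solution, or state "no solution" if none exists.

1123235

First find gcd(384095, 1221559):
1221559 = 3*384095 + 69274
384095 = 5*69274 + 37725
69274 = 1*37725 + 31549
37725 = 1*31549 + 6176
31549 = 5*6176 + 669
6176 = 9*669 + 155
669 = 4*155 + 49
155 = 3*49 + 8
49 = 6*8 + 1
8 = 8*1 + 0
gcd = 1, so a unique solution mod 1221559 exists.
Back-substitute for the Bézout coefficients:
1 = 49 − 6·8
1 = −6·155 + 19·49
1 = 19·669 − 82·155
1 = −82·6176 + 757·669
1 = 757·31549 − 3867·6176
1 = −3867·37725 + 4624·31549
1 = 4624·69274 − 8491·37725
1 = −8491·384095 + 47079·69274
1 = 47079·1221559 − 149728·384095
So 384095·(-149728) ≡ 1 (mod 1221559), giving 384095⁻¹ ≡ 1071831.
x ≡ 384095⁻¹·1182823 ≡ 1071831·1182823 ≡ 1123235 (mod 1221559).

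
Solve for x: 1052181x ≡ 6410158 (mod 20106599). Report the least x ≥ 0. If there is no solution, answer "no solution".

First find gcd(1052181, 20106599):
20106599 = 19·1052181 + 115160
1052181 = 9·115160 + 15741
115160 = 7·15741 + 4973
15741 = 3·4973 + 822
4973 = 6·822 + 41
822 = 20·41 + 2
41 = 20·2 + 1
2 = 2·1 + 0
gcd = 1, so a unique solution mod 20106599 exists.
Back-substitute for the Bézout coefficients:
1 = 41 − 20·2
1 = −20·822 + 401·41
1 = 401·4973 − 2426·822
1 = −2426·15741 + 7679·4973
1 = 7679·115160 − 56179·15741
1 = −56179·1052181 + 513290·115160
1 = 513290·20106599 − 9808689·1052181
So 1052181·(-9808689) ≡ 1 (mod 20106599), giving 1052181⁻¹ ≡ 10297910.
x ≡ 1052181⁻¹·6410158 ≡ 10297910·6410158 ≡ 19043642 (mod 20106599).

19043642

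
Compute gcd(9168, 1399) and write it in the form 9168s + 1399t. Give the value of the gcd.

Euclidean algorithm:
9168 = 6×1399 + 774
1399 = 1×774 + 625
774 = 1×625 + 149
625 = 4×149 + 29
149 = 5×29 + 4
29 = 7×4 + 1
4 = 4×1 + 0
gcd(9168, 1399) = 1.
Back-substituting:
1 = 29 − 7·4
1 = −7·149 + 36·29
1 = 36·625 − 151·149
1 = −151·774 + 187·625
1 = 187·1399 − 338·774
1 = −338·9168 + 2215·1399
So 1 = (-338)·9168 + (2215)·1399.

1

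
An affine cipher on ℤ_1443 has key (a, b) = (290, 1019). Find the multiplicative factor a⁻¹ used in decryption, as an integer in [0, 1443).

gcd(1443, 290) by repeated division:
1443 = 4·290 + 283
290 = 1·283 + 7
283 = 40·7 + 3
7 = 2·3 + 1
3 = 3·1 + 0
Since gcd(290, 1443) = 1, back-substitute to write 1 as a combination:
1 = 7 − 2·3
1 = −2·283 + 81·7
1 = 81·290 − 83·283
1 = −83·1443 + 413·290
So 290·413 ≡ 1 (mod 1443).

413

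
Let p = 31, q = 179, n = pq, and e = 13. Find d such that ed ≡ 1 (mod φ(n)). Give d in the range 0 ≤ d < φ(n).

φ(n) = (p−1)(q−1) = 30·178 = 5340.
Need d with 13·d ≡ 1 (mod 5340). Apply the extended Euclidean algorithm:
5340 = 410*13 + 10
13 = 1*10 + 3
10 = 3*3 + 1
3 = 3*1 + 0
Back-substitute:
1 = 10 − 3·3
1 = −3·13 + 4·10
1 = 4·5340 − 1643·13
So 13·(-1643) ≡ 1 (mod 5340), hence d ≡ -1643 ≡ 3697 (mod 5340).

3697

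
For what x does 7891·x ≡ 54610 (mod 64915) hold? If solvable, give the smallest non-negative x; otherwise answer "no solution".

14395

First find gcd(7891, 64915):
64915 = 8*7891 + 1787
7891 = 4*1787 + 743
1787 = 2*743 + 301
743 = 2*301 + 141
301 = 2*141 + 19
141 = 7*19 + 8
19 = 2*8 + 3
8 = 2*3 + 2
3 = 1*2 + 1
2 = 2*1 + 0
gcd = 1, so a unique solution mod 64915 exists.
Back-substitute for the Bézout coefficients:
1 = 3 − 2
1 = −8 + 3·3
1 = 3·19 − 7·8
1 = −7·141 + 52·19
1 = 52·301 − 111·141
1 = −111·743 + 274·301
1 = 274·1787 − 659·743
1 = −659·7891 + 2910·1787
1 = 2910·64915 − 23939·7891
So 7891·(-23939) ≡ 1 (mod 64915), giving 7891⁻¹ ≡ 40976.
x ≡ 7891⁻¹·54610 ≡ 40976·54610 ≡ 14395 (mod 64915).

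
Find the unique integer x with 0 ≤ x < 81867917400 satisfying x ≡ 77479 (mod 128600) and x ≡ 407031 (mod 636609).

42062436879

Write x = 77479 + 128600·k. Then 128600·k ≡ 407031 − 77479 ≡ 329552 (mod 636609).
Need 128600⁻¹ mod 636609. Extended Euclid on (636609, 128600):
636609 = 4*128600 + 122209
128600 = 1*122209 + 6391
122209 = 19*6391 + 780
6391 = 8*780 + 151
780 = 5*151 + 25
151 = 6*25 + 1
25 = 25*1 + 0
Back-substitute:
1 = 151 − 6·25
1 = −6·780 + 31·151
1 = 31·6391 − 254·780
1 = −254·122209 + 4857·6391
1 = 4857·128600 − 5111·122209
1 = −5111·636609 + 25301·128600
128600⁻¹ ≡ 25301 (mod 636609), so k ≡ 25301·329552 ≡ 327079 (mod 636609).
x = 77479 + 128600·327079 = 42062436879.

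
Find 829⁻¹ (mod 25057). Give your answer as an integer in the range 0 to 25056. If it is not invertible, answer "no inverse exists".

21037

Run Euclid on (25057, 829):
25057 = 30×829 + 187
829 = 4×187 + 81
187 = 2×81 + 25
81 = 3×25 + 6
25 = 4×6 + 1
6 = 6×1 + 0
The gcd is 1. Working backward:
1 = 25 − 4·6
1 = −4·81 + 13·25
1 = 13·187 − 30·81
1 = −30·829 + 133·187
1 = 133·25057 − 4020·829
Hence 829⁻¹ ≡ -4020 ≡ 21037 (mod 25057).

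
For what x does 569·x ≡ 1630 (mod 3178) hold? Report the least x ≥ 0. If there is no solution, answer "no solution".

2600

First find gcd(569, 3178):
3178 = 5×569 + 333
569 = 1×333 + 236
333 = 1×236 + 97
236 = 2×97 + 42
97 = 2×42 + 13
42 = 3×13 + 3
13 = 4×3 + 1
3 = 3×1 + 0
gcd = 1, so a unique solution mod 3178 exists.
Back-substitute for the Bézout coefficients:
1 = 13 − 4·3
1 = −4·42 + 13·13
1 = 13·97 − 30·42
1 = −30·236 + 73·97
1 = 73·333 − 103·236
1 = −103·569 + 176·333
1 = 176·3178 − 983·569
So 569·(-983) ≡ 1 (mod 3178), giving 569⁻¹ ≡ 2195.
x ≡ 569⁻¹·1630 ≡ 2195·1630 ≡ 2600 (mod 3178).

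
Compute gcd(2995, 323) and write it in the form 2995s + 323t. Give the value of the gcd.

Euclidean algorithm:
2995 = 9·323 + 88
323 = 3·88 + 59
88 = 1·59 + 29
59 = 2·29 + 1
29 = 29·1 + 0
gcd(2995, 323) = 1.
Working backward:
1 = 59 − 2·29
1 = −2·88 + 3·59
1 = 3·323 − 11·88
1 = −11·2995 + 102·323
So 1 = (-11)·2995 + (102)·323.

1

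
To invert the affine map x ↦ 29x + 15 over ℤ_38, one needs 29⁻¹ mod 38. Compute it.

21

Run Euclid on (38, 29):
38 = 1×29 + 9
29 = 3×9 + 2
9 = 4×2 + 1
2 = 2×1 + 0
Since gcd(29, 38) = 1, back-substitute to write 1 as a combination:
1 = 9 − 4·2
1 = −4·29 + 13·9
1 = 13·38 − 17·29
So 29·(-17) ≡ 1 (mod 38), and -17 ≡ 21 (mod 38).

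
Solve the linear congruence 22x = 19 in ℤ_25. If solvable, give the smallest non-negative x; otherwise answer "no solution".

2

First find gcd(22, 25):
25 = 1·22 + 3
22 = 7·3 + 1
3 = 3·1 + 0
gcd = 1, so a unique solution mod 25 exists.
Back-substitute for the Bézout coefficients:
1 = 22 − 7·3
1 = −7·25 + 8·22
So 22·(8) ≡ 1 (mod 25), giving 22⁻¹ ≡ 8.
x ≡ 22⁻¹·19 ≡ 8·19 ≡ 2 (mod 25).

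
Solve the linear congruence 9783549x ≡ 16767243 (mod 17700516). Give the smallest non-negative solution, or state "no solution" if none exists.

First find gcd(9783549, 17700516):
17700516 = 1·9783549 + 7916967
9783549 = 1·7916967 + 1866582
7916967 = 4·1866582 + 450639
1866582 = 4·450639 + 64026
450639 = 7·64026 + 2457
64026 = 26·2457 + 144
2457 = 17·144 + 9
144 = 16·9 + 0
gcd = 9 and 9 | 16767243, so solutions exist. Divide through by 9: 1087061x ≡ 1863027 (mod 1966724).
Now find 1087061⁻¹ mod 1966724:
1966724 = 1·1087061 + 879663
1087061 = 1·879663 + 207398
879663 = 4·207398 + 50071
207398 = 4·50071 + 7114
50071 = 7·7114 + 273
7114 = 26·273 + 16
273 = 17·16 + 1
16 = 16·1 + 0
Back-substitute:
1 = 273 − 17·16
1 = −17·7114 + 443·273
1 = 443·50071 − 3118·7114
1 = −3118·207398 + 12915·50071
1 = 12915·879663 − 54778·207398
1 = −54778·1087061 + 67693·879663
1 = 67693·1966724 − 122471·1087061
So 1087061·(-122471) ≡ 1 (mod 1966724), i.e. 1087061⁻¹ ≡ 1844253.
Then x ≡ 1844253·1863027 ≡ 738419 (mod 1966724); the smallest non-negative solution is x = 738419.

738419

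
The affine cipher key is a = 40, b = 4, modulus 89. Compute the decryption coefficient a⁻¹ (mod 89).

gcd(89, 40) by repeated division:
89 = 2·40 + 9
40 = 4·9 + 4
9 = 2·4 + 1
4 = 4·1 + 0
Since gcd(40, 89) = 1, back-substitute to write 1 as a combination:
1 = 9 − 2·4
1 = −2·40 + 9·9
1 = 9·89 − 20·40
So 40·(-20) ≡ 1 (mod 89), and -20 ≡ 69 (mod 89).

69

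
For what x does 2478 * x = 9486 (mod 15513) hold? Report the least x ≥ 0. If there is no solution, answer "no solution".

2846

First find gcd(2478, 15513):
15513 = 6·2478 + 645
2478 = 3·645 + 543
645 = 1·543 + 102
543 = 5·102 + 33
102 = 3·33 + 3
33 = 11·3 + 0
gcd = 3 and 3 | 9486, so solutions exist. Divide through by 3: 826x ≡ 3162 (mod 5171).
Now find 826⁻¹ mod 5171:
5171 = 6·826 + 215
826 = 3·215 + 181
215 = 1·181 + 34
181 = 5·34 + 11
34 = 3·11 + 1
11 = 11·1 + 0
Back-substitute:
1 = 34 − 3·11
1 = −3·181 + 16·34
1 = 16·215 − 19·181
1 = −19·826 + 73·215
1 = 73·5171 − 457·826
So 826·(-457) ≡ 1 (mod 5171), i.e. 826⁻¹ ≡ 4714.
Then x ≡ 4714·3162 ≡ 2846 (mod 5171); the smallest non-negative solution is x = 2846.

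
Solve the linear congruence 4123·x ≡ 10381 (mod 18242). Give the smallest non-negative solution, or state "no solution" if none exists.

2551

First find gcd(4123, 18242):
18242 = 4·4123 + 1750
4123 = 2·1750 + 623
1750 = 2·623 + 504
623 = 1·504 + 119
504 = 4·119 + 28
119 = 4·28 + 7
28 = 4·7 + 0
gcd = 7 and 7 | 10381, so solutions exist. Divide through by 7: 589x ≡ 1483 (mod 2606).
Now find 589⁻¹ mod 2606:
2606 = 4·589 + 250
589 = 2·250 + 89
250 = 2·89 + 72
89 = 1·72 + 17
72 = 4·17 + 4
17 = 4·4 + 1
4 = 4·1 + 0
Back-substitute:
1 = 17 − 4·4
1 = −4·72 + 17·17
1 = 17·89 − 21·72
1 = −21·250 + 59·89
1 = 59·589 − 139·250
1 = −139·2606 + 615·589
So 589⁻¹ ≡ 615 (mod 2606).
Then x ≡ 615·1483 ≡ 2551 (mod 2606); the smallest non-negative solution is x = 2551.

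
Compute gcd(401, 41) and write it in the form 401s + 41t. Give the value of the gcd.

1

Repeated division:
401 = 9×41 + 32
41 = 1×32 + 9
32 = 3×9 + 5
9 = 1×5 + 4
5 = 1×4 + 1
4 = 4×1 + 0
gcd(401, 41) = 1.
Back-substituting:
1 = 5 − 4
1 = −9 + 2·5
1 = 2·32 − 7·9
1 = −7·41 + 9·32
1 = 9·401 − 88·41
So 1 = (9)·401 + (-88)·41.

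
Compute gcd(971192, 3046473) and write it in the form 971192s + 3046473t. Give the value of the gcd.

Apply Euclid's algorithm to 3046473 and 971192:
3046473 = 3·971192 + 132897
971192 = 7·132897 + 40913
132897 = 3·40913 + 10158
40913 = 4·10158 + 281
10158 = 36·281 + 42
281 = 6·42 + 29
42 = 1·29 + 13
29 = 2·13 + 3
13 = 4·3 + 1
3 = 3·1 + 0
gcd(971192, 3046473) = 1.
Working backward:
1 = 13 − 4·3
1 = −4·29 + 9·13
1 = 9·42 − 13·29
1 = −13·281 + 87·42
1 = 87·10158 − 3145·281
1 = −3145·40913 + 12667·10158
1 = 12667·132897 − 41146·40913
1 = −41146·971192 + 300689·132897
1 = 300689·3046473 − 943213·971192
So 1 = (300689)·3046473 + (-943213)·971192.

1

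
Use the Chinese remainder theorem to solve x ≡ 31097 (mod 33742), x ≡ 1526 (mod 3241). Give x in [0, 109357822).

53714619

Write x = 31097 + 33742·k. Then 33742·k ≡ 1526 − 31097 ≡ 2839 (mod 3241).
Need 33742⁻¹ mod 3241. Extended Euclid on (3241, 1332):
3241 = 2·1332 + 577
1332 = 2·577 + 178
577 = 3·178 + 43
178 = 4·43 + 6
43 = 7·6 + 1
6 = 6·1 + 0
Back-substitute:
1 = 43 − 7·6
1 = −7·178 + 29·43
1 = 29·577 − 94·178
1 = −94·1332 + 217·577
1 = 217·3241 − 528·1332
33742⁻¹ ≡ 2713 (mod 3241), so k ≡ 2713·2839 ≡ 1591 (mod 3241).
x = 31097 + 33742·1591 = 53714619.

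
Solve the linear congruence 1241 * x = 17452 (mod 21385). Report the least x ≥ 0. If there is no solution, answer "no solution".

First find gcd(1241, 21385):
21385 = 17·1241 + 288
1241 = 4·288 + 89
288 = 3·89 + 21
89 = 4·21 + 5
21 = 4·5 + 1
5 = 5·1 + 0
gcd = 1, so a unique solution mod 21385 exists.
Back-substitute for the Bézout coefficients:
1 = 21 − 4·5
1 = −4·89 + 17·21
1 = 17·288 − 55·89
1 = −55·1241 + 237·288
1 = 237·21385 − 4084·1241
So 1241·(-4084) ≡ 1 (mod 21385), giving 1241⁻¹ ≡ 17301.
x ≡ 1241⁻¹·17452 ≡ 17301·17452 ≡ 2237 (mod 21385).

2237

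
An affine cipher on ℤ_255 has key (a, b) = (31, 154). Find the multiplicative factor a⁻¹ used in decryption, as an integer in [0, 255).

181

Run Euclid on (255, 31):
255 = 8*31 + 7
31 = 4*7 + 3
7 = 2*3 + 1
3 = 3*1 + 0
gcd = 1, so the inverse exists. Back-substitute:
1 = 7 − 2·3
1 = −2·31 + 9·7
1 = 9·255 − 74·31
Thus 31·(-74) ≡ 1 (mod 255); reducing, -74 mod 255 = 181.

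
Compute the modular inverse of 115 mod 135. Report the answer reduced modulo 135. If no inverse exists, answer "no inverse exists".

Compute gcd(115, 135):
135 = 1×115 + 20
115 = 5×20 + 15
20 = 1×15 + 5
15 = 3×5 + 0
gcd(115, 135) = 5 ≠ 1, so 115 has no multiplicative inverse modulo 135.

no inverse exists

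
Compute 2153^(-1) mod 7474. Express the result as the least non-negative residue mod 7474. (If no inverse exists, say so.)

Run Euclid on (7474, 2153):
7474 = 3×2153 + 1015
2153 = 2×1015 + 123
1015 = 8×123 + 31
123 = 3×31 + 30
31 = 1×30 + 1
30 = 30×1 + 0
The gcd is 1. Working backward:
1 = 31 − 30
1 = −123 + 4·31
1 = 4·1015 − 33·123
1 = −33·2153 + 70·1015
1 = 70·7474 − 243·2153
Thus 2153·(-243) ≡ 1 (mod 7474); reducing, -243 mod 7474 = 7231.

7231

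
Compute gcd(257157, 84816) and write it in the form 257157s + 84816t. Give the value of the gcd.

9

Repeated division:
257157 = 3·84816 + 2709
84816 = 31·2709 + 837
2709 = 3·837 + 198
837 = 4·198 + 45
198 = 4·45 + 18
45 = 2·18 + 9
18 = 2·9 + 0
gcd(257157, 84816) = 9.
Back-substituting:
9 = 45 − 2·18
9 = −2·198 + 9·45
9 = 9·837 − 38·198
9 = −38·2709 + 123·837
9 = 123·84816 − 3851·2709
9 = −3851·257157 + 11676·84816
So 9 = (-3851)·257157 + (11676)·84816.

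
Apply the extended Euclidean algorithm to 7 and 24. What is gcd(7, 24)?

Euclidean algorithm:
24 = 3×7 + 3
7 = 2×3 + 1
3 = 3×1 + 0
gcd(7, 24) = 1.
Working backward:
1 = 7 − 2·3
1 = −2·24 + 7·7
So 1 = (-2)·24 + (7)·7.

1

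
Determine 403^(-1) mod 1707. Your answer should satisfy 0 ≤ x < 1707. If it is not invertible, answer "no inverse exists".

1114

Apply the Euclidean algorithm to 1707 and 403:
1707 = 4×403 + 95
403 = 4×95 + 23
95 = 4×23 + 3
23 = 7×3 + 2
3 = 1×2 + 1
2 = 2×1 + 0
The gcd is 1. Working backward:
1 = 3 − 2
1 = −23 + 8·3
1 = 8·95 − 33·23
1 = −33·403 + 140·95
1 = 140·1707 − 593·403
So 403·(-593) ≡ 1 (mod 1707), and -593 ≡ 1114 (mod 1707).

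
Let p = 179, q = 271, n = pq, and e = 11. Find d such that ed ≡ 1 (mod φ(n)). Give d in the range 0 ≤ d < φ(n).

43691

φ(n) = (p−1)(q−1) = 178·270 = 48060.
Need d with 11·d ≡ 1 (mod 48060). Apply the extended Euclidean algorithm:
48060 = 4369×11 + 1
11 = 11×1 + 0
Back-substitute:
1 = 48060 − 4369·11
So 11·(-4369) ≡ 1 (mod 48060), hence d ≡ -4369 ≡ 43691 (mod 48060).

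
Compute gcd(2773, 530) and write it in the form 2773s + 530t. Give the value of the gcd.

Apply Euclid's algorithm to 2773 and 530:
2773 = 5×530 + 123
530 = 4×123 + 38
123 = 3×38 + 9
38 = 4×9 + 2
9 = 4×2 + 1
2 = 2×1 + 0
gcd(2773, 530) = 1.
Working backward:
1 = 9 − 4·2
1 = −4·38 + 17·9
1 = 17·123 − 55·38
1 = −55·530 + 237·123
1 = 237·2773 − 1240·530
So 1 = (237)·2773 + (-1240)·530.

1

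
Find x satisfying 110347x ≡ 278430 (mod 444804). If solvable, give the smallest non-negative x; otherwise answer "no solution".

21810

First find gcd(110347, 444804):
444804 = 4*110347 + 3416
110347 = 32*3416 + 1035
3416 = 3*1035 + 311
1035 = 3*311 + 102
311 = 3*102 + 5
102 = 20*5 + 2
5 = 2*2 + 1
2 = 2*1 + 0
gcd = 1, so a unique solution mod 444804 exists.
Back-substitute for the Bézout coefficients:
1 = 5 − 2·2
1 = −2·102 + 41·5
1 = 41·311 − 125·102
1 = −125·1035 + 416·311
1 = 416·3416 − 1373·1035
1 = −1373·110347 + 44352·3416
1 = 44352·444804 − 178781·110347
So 110347·(-178781) ≡ 1 (mod 444804), giving 110347⁻¹ ≡ 266023.
x ≡ 110347⁻¹·278430 ≡ 266023·278430 ≡ 21810 (mod 444804).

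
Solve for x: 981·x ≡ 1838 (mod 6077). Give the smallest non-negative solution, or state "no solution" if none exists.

1724

First find gcd(981, 6077):
6077 = 6*981 + 191
981 = 5*191 + 26
191 = 7*26 + 9
26 = 2*9 + 8
9 = 1*8 + 1
8 = 8*1 + 0
gcd = 1, so a unique solution mod 6077 exists.
Back-substitute for the Bézout coefficients:
1 = 9 − 8
1 = −26 + 3·9
1 = 3·191 − 22·26
1 = −22·981 + 113·191
1 = 113·6077 − 700·981
So 981·(-700) ≡ 1 (mod 6077), giving 981⁻¹ ≡ 5377.
x ≡ 981⁻¹·1838 ≡ 5377·1838 ≡ 1724 (mod 6077).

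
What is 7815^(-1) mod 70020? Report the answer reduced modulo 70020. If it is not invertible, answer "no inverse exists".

no inverse exists

Euclidean algorithm on 70020, 7815:
70020 = 8*7815 + 7500
7815 = 1*7500 + 315
7500 = 23*315 + 255
315 = 1*255 + 60
255 = 4*60 + 15
60 = 4*15 + 0
Since gcd = 15 > 1, 7815 is not a unit mod 70020.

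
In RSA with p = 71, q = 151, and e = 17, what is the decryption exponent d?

φ(n) = (p−1)(q−1) = 70·150 = 10500.
Need d with 17·d ≡ 1 (mod 10500). Apply the extended Euclidean algorithm:
10500 = 617×17 + 11
17 = 1×11 + 6
11 = 1×6 + 5
6 = 1×5 + 1
5 = 5×1 + 0
Back-substitute:
1 = 6 − 5
1 = −11 + 2·6
1 = 2·17 − 3·11
1 = −3·10500 + 1853·17
So 17·1853 ≡ 1 (mod 10500), hence d = 1853.

1853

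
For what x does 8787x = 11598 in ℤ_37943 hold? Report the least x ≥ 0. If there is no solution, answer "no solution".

2074

First find gcd(8787, 37943):
37943 = 4*8787 + 2795
8787 = 3*2795 + 402
2795 = 6*402 + 383
402 = 1*383 + 19
383 = 20*19 + 3
19 = 6*3 + 1
3 = 3*1 + 0
gcd = 1, so a unique solution mod 37943 exists.
Back-substitute for the Bézout coefficients:
1 = 19 − 6·3
1 = −6·383 + 121·19
1 = 121·402 − 127·383
1 = −127·2795 + 883·402
1 = 883·8787 − 2776·2795
1 = −2776·37943 + 11987·8787
So 8787·(11987) ≡ 1 (mod 37943), giving 8787⁻¹ ≡ 11987.
x ≡ 8787⁻¹·11598 ≡ 11987·11598 ≡ 2074 (mod 37943).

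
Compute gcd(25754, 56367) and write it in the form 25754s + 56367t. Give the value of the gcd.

1

Euclidean algorithm:
56367 = 2×25754 + 4859
25754 = 5×4859 + 1459
4859 = 3×1459 + 482
1459 = 3×482 + 13
482 = 37×13 + 1
13 = 13×1 + 0
gcd(25754, 56367) = 1.
Working backward:
1 = 482 − 37·13
1 = −37·1459 + 112·482
1 = 112·4859 − 373·1459
1 = −373·25754 + 1977·4859
1 = 1977·56367 − 4327·25754
So 1 = (1977)·56367 + (-4327)·25754.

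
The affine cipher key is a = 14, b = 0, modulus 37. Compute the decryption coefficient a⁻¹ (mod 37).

8

Run Euclid on (37, 14):
37 = 2·14 + 9
14 = 1·9 + 5
9 = 1·5 + 4
5 = 1·4 + 1
4 = 4·1 + 0
The gcd is 1. Working backward:
1 = 5 − 4
1 = −9 + 2·5
1 = 2·14 − 3·9
1 = −3·37 + 8·14
So 14·8 ≡ 1 (mod 37).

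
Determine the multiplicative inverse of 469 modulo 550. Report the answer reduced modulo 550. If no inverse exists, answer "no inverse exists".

Apply the Euclidean algorithm to 550 and 469:
550 = 1*469 + 81
469 = 5*81 + 64
81 = 1*64 + 17
64 = 3*17 + 13
17 = 1*13 + 4
13 = 3*4 + 1
4 = 4*1 + 0
gcd = 1, so the inverse exists. Back-substitute:
1 = 13 − 3·4
1 = −3·17 + 4·13
1 = 4·64 − 15·17
1 = −15·81 + 19·64
1 = 19·469 − 110·81
1 = −110·550 + 129·469
So 469·129 ≡ 1 (mod 550).

129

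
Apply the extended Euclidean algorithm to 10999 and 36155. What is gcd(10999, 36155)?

1

Apply Euclid's algorithm to 36155 and 10999:
36155 = 3×10999 + 3158
10999 = 3×3158 + 1525
3158 = 2×1525 + 108
1525 = 14×108 + 13
108 = 8×13 + 4
13 = 3×4 + 1
4 = 4×1 + 0
gcd(10999, 36155) = 1.
Express as a combination:
1 = 13 − 3·4
1 = −3·108 + 25·13
1 = 25·1525 − 353·108
1 = −353·3158 + 731·1525
1 = 731·10999 − 2546·3158
1 = −2546·36155 + 8369·10999
So 1 = (-2546)·36155 + (8369)·10999.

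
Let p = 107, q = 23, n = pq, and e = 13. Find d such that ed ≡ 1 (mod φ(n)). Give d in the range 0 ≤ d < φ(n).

φ(n) = (p−1)(q−1) = 106·22 = 2332.
Need d with 13·d ≡ 1 (mod 2332). Apply the extended Euclidean algorithm:
2332 = 179*13 + 5
13 = 2*5 + 3
5 = 1*3 + 2
3 = 1*2 + 1
2 = 2*1 + 0
Back-substitute:
1 = 3 − 2
1 = −5 + 2·3
1 = 2·13 − 5·5
1 = −5·2332 + 897·13
So 13·897 ≡ 1 (mod 2332), hence d = 897.

897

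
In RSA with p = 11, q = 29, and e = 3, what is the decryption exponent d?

φ(n) = (p−1)(q−1) = 10·28 = 280.
Need d with 3·d ≡ 1 (mod 280). Apply the extended Euclidean algorithm:
280 = 93×3 + 1
3 = 3×1 + 0
Back-substitute:
1 = 280 − 93·3
So 3·(-93) ≡ 1 (mod 280), hence d ≡ -93 ≡ 187 (mod 280).

187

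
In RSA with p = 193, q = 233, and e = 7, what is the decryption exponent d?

φ(n) = (p−1)(q−1) = 192·232 = 44544.
Need d with 7·d ≡ 1 (mod 44544). Apply the extended Euclidean algorithm:
44544 = 6363*7 + 3
7 = 2*3 + 1
3 = 3*1 + 0
Back-substitute:
1 = 7 − 2·3
1 = −2·44544 + 12727·7
So 7·12727 ≡ 1 (mod 44544), hence d = 12727.

12727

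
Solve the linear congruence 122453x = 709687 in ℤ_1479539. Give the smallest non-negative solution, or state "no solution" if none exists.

906387

First find gcd(122453, 1479539):
1479539 = 12*122453 + 10103
122453 = 12*10103 + 1217
10103 = 8*1217 + 367
1217 = 3*367 + 116
367 = 3*116 + 19
116 = 6*19 + 2
19 = 9*2 + 1
2 = 2*1 + 0
gcd = 1, so a unique solution mod 1479539 exists.
Back-substitute for the Bézout coefficients:
1 = 19 − 9·2
1 = −9·116 + 55·19
1 = 55·367 − 174·116
1 = −174·1217 + 577·367
1 = 577·10103 − 4790·1217
1 = −4790·122453 + 58057·10103
1 = 58057·1479539 − 701474·122453
So 122453·(-701474) ≡ 1 (mod 1479539), giving 122453⁻¹ ≡ 778065.
x ≡ 122453⁻¹·709687 ≡ 778065·709687 ≡ 906387 (mod 1479539).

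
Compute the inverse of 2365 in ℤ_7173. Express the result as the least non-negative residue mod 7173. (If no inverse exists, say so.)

Run Euclid on (7173, 2365):
7173 = 3*2365 + 78
2365 = 30*78 + 25
78 = 3*25 + 3
25 = 8*3 + 1
3 = 3*1 + 0
The gcd is 1. Working backward:
1 = 25 − 8·3
1 = −8·78 + 25·25
1 = 25·2365 − 758·78
1 = −758·7173 + 2299·2365
So 2365·2299 ≡ 1 (mod 7173).

2299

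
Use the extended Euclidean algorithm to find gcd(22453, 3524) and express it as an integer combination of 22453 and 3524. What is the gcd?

1

Repeated division:
22453 = 6×3524 + 1309
3524 = 2×1309 + 906
1309 = 1×906 + 403
906 = 2×403 + 100
403 = 4×100 + 3
100 = 33×3 + 1
3 = 3×1 + 0
gcd(22453, 3524) = 1.
Express as a combination:
1 = 100 − 33·3
1 = −33·403 + 133·100
1 = 133·906 − 299·403
1 = −299·1309 + 432·906
1 = 432·3524 − 1163·1309
1 = −1163·22453 + 7410·3524
So 1 = (-1163)·22453 + (7410)·3524.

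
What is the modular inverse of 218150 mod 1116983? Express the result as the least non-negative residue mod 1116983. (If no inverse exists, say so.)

Apply the Euclidean algorithm to 1116983 and 218150:
1116983 = 5*218150 + 26233
218150 = 8*26233 + 8286
26233 = 3*8286 + 1375
8286 = 6*1375 + 36
1375 = 38*36 + 7
36 = 5*7 + 1
7 = 7*1 + 0
Since gcd(218150, 1116983) = 1, back-substitute to write 1 as a combination:
1 = 36 − 5·7
1 = −5·1375 + 191·36
1 = 191·8286 − 1151·1375
1 = −1151·26233 + 3644·8286
1 = 3644·218150 − 30303·26233
1 = −30303·1116983 + 155159·218150
So 218150·155159 ≡ 1 (mod 1116983).

155159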